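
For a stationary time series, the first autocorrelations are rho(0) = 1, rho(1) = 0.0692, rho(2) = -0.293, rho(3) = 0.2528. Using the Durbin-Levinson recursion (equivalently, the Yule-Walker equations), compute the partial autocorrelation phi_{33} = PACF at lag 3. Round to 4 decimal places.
\phi_{33} = 0.3309

The PACF at lag k is phi_{kk}, the last component of the solution
to the Yule-Walker system G_k phi = r_k where
  (G_k)_{ij} = rho(|i - j|), (r_k)_i = rho(i), i,j = 1..k.
Equivalently, Durbin-Levinson gives phi_{kk} iteratively:
  phi_{11} = rho(1)
  phi_{kk} = [rho(k) - sum_{j=1..k-1} phi_{k-1,j} rho(k-j)]
            / [1 - sum_{j=1..k-1} phi_{k-1,j} rho(j)],
  phi_{k,j} = phi_{k-1,j} - phi_{kk} phi_{k-1,k-j},  j = 1..k-1.
Step k = 1:
  phi_11 = rho(1) = 0.0692.
Step k = 2:
  phi_22 = [rho(2) - phi_11 rho(1)] / [1 - phi_11 rho(1)] = [-0.293 - (0.0692)(0.0692)] / [1 - (0.0692)(0.0692)]
         = -0.29778864 / 0.99521136 = -0.299222.
  Update: phi_21 = phi_11 - phi_22 phi_11 = 0.0692 - (-0.299222)(0.0692) = 0.089906.
Step k = 3:
  phi_33 = [rho(3) - phi_21 rho(2) - phi_22 rho(1)] / [1 - phi_21 rho(1) - phi_22 rho(2)]
    numerator   = 0.2528 - (0.089906)(-0.293) - (-0.299222)(0.0692) = 0.29984862
    denominator = 1 - (0.089906)(0.0692) - (-0.299222)(-0.293) = 0.9061066
  phi_33 = 0.29984862 / 0.9061066 = 0.3309.
Therefore phi_{33} = 0.3309.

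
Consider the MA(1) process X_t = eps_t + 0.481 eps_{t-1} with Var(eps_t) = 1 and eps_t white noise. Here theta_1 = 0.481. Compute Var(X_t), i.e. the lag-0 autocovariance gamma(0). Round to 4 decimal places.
\gamma(0) = 1.2314

For an MA(q) process X_t = eps_t + sum_i theta_i eps_{t-i} with
Var(eps_t) = sigma^2, the variance is
  gamma(0) = sigma^2 * (1 + sum_i theta_i^2).
  sum_i theta_i^2 = (0.481)^2 = 0.231361.
  gamma(0) = 1 * (1 + 0.231361) = 1 * 1.231361 = 1.231361, which rounds to 1.2314.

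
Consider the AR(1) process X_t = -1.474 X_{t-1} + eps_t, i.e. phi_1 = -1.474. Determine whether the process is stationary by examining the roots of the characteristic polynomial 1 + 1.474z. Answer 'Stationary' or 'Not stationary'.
\text{Not stationary}

The AR(p) characteristic polynomial is P(z) = 1 + 1.474z.
Stationarity requires all roots to lie outside the unit circle, i.e. |z| > 1 for every root.
This is linear in z: 1 + (1.474) z = 0  =>  z = -1/(1.474) = -0.678426,  |z| = 0.678426.
Moduli of all roots: 0.6784.
All moduli strictly greater than 1? No.
Verdict: Not stationary.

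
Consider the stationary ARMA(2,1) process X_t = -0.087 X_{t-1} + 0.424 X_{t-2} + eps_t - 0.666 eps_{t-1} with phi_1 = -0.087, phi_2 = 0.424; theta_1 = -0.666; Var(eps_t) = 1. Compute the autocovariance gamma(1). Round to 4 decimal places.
\gamma(1) = -1.4662

Multiply the model equation by X_{t-k} and take expectations. With theta_0 = psi_0 = 1 and psi_j the MA(infinity) weights, this gives
  gamma(k) - sum_i phi_i gamma(k-i) = c_k,
  c_k = sigma^2 * sum_{j=k..q} theta_j psi_{j-k}   (c_k = 0 for k > q),
using gamma(-m) = gamma(m).
psi-weights needed (psi_j = theta_j + sum_i phi_i psi_{j-i}):
  psi_1 = theta_1 + phi_1 = -0.666 + (-0.087) = -0.753
Right-hand sides:
  c_0 = sigma^2 (1 + theta_1 psi_1) = 1 * (1 + (-0.666)(-0.753)) = 1 * 1.501498 = 1.501498
  c_1 = sigma^2 theta_1 = 1 * (-0.666) = -0.666
  c_2 = 0
Equations for k = 0, 1, 2 (AR order 2, c_2 = 0):
  (E0) gamma(0) = phi_1 gamma(1) + phi_2 gamma(2) + c_0
  (E1) gamma(1) = phi_1 gamma(0) + phi_2 gamma(1) + c_1
  (E2) gamma(2) = phi_1 gamma(1) + phi_2 gamma(0)
From (E1): gamma(1) = A gamma(0) + B with
  A = phi_1 / (1 - phi_2) = -0.087 / 0.576 = -0.151042,   B = c_1 / (1 - phi_2) = -0.666 / 0.576 = -1.15625.
Insert (E2) into (E0): gamma(0) (1 - phi_2^2) = phi_1 (1 + phi_2) gamma(1) + c_0.
  phi_1 (1 + phi_2) = (-0.087)(1.424) = -0.123888,   1 - phi_2^2 = 0.820224.
Replace gamma(1) by A gamma(0) + B and collect gamma(0):
  gamma(0) [0.820224 - (-0.123888)(-0.151042)] = (-0.123888)(-1.15625) + 1.501498
  gamma(0) * 0.801512 = 1.644743
  gamma(0) = 1.644743 / 0.801512 = 2.052052.
  gamma(1) = A gamma(0) + B = (-0.151042)(2.052052) + (-1.15625) = -1.466195.
Therefore gamma(1) = -1.4662 (to 4 decimal places).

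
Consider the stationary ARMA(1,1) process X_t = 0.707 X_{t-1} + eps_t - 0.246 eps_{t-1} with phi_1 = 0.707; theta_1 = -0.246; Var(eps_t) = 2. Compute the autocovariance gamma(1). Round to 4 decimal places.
\gamma(1) = 1.5228

Multiply the model equation by X_{t-k} and take expectations. With theta_0 = psi_0 = 1 and psi_j the MA(infinity) weights, this gives
  gamma(k) - sum_i phi_i gamma(k-i) = c_k,
  c_k = sigma^2 * sum_{j=k..q} theta_j psi_{j-k}   (c_k = 0 for k > q),
using gamma(-m) = gamma(m).
psi-weights needed (psi_j = theta_j + sum_i phi_i psi_{j-i}):
  psi_1 = theta_1 + phi_1 = -0.246 + (0.707) = 0.461
Right-hand sides:
  c_0 = sigma^2 (1 + theta_1 psi_1) = 2 * (1 + (-0.246)(0.461)) = 2 * 0.886594 = 1.773188
  c_1 = sigma^2 theta_1 = 2 * (-0.246) = -0.492
  c_2 = 0
Equations for k = 0 and k = 1 (AR order 1):
  gamma(0) = phi_1 gamma(1) + c_0
  gamma(1) = phi_1 gamma(0) + c_1
Substituting the second into the first: gamma(0) (1 - phi_1^2) = c_0 + phi_1 c_1, so
  gamma(0) = (c_0 + phi_1 c_1) / (1 - phi_1^2) = (1.773188 + (0.707)(-0.492)) / (1 - (0.707)^2) = 1.425344 / 0.500151 = 2.849827.
  gamma(1) = phi_1 gamma(0) + c_1 = (0.707)(2.849827) + (-0.492) = 1.522828.
Therefore gamma(1) = 1.5228 (to 4 decimal places).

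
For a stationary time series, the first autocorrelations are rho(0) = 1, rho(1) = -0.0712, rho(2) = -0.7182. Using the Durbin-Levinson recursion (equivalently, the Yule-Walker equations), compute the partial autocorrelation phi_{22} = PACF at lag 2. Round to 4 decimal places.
\phi_{22} = -0.7270

The PACF at lag k is phi_{kk}, the last component of the solution
to the Yule-Walker system G_k phi = r_k where
  (G_k)_{ij} = rho(|i - j|), (r_k)_i = rho(i), i,j = 1..k.
Equivalently, Durbin-Levinson gives phi_{kk} iteratively:
  phi_{11} = rho(1)
  phi_{kk} = [rho(k) - sum_{j=1..k-1} phi_{k-1,j} rho(k-j)]
            / [1 - sum_{j=1..k-1} phi_{k-1,j} rho(j)],
  phi_{k,j} = phi_{k-1,j} - phi_{kk} phi_{k-1,k-j},  j = 1..k-1.
Step k = 1:
  phi_11 = rho(1) = -0.0712.
Step k = 2:
  phi_22 = [rho(2) - phi_11 rho(1)] / [1 - phi_11 rho(1)] = [-0.7182 - (-0.0712)(-0.0712)] / [1 - (-0.0712)(-0.0712)]
         = -0.72326944 / 0.99493056 = -0.727.
Therefore phi_{22} = -0.7270.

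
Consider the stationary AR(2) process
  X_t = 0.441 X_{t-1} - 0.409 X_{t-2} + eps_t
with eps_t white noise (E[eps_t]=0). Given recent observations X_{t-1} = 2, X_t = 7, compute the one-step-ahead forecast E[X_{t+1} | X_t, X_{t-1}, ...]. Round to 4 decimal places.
E[X_{t+1} \mid \mathcal F_t] = 2.2690

For an AR(p) model X_t = c + sum_i phi_i X_{t-i} + eps_t, the
one-step-ahead conditional mean is
  E[X_{t+1} | X_t, ...] = c + sum_i phi_i X_{t+1-i}.
Substitute known values:
  E[X_{t+1} | ...] = (0.441) * (7) + (-0.409) * (2)
                   = 2.2690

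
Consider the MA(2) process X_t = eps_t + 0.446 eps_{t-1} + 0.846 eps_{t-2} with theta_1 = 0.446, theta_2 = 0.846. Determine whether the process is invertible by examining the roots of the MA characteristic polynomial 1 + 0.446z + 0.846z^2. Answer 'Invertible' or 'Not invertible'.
\text{Invertible}

The MA(q) characteristic polynomial is P(z) = 1 + 0.446z + 0.846z^2.
Invertibility requires all roots to lie outside the unit circle, i.e. |z| > 1 for every root.
Set 1 + (0.446) z + (0.846) z^2 = 0, i.e. a z^2 + b z + c = 0 with a = 0.846, b = 0.446, c = 1.
Discriminant D = b^2 - 4ac = (0.446)^2 - 4*(0.846)*1 = 0.198916 - (3.384) = -3.185084.
D < 0, so the roots are the complex-conjugate pair z = (-b +/- i sqrt(-D)) / (2a) = -0.2636 +/- 1.0548i.
For a conjugate pair |z|^2 = z * conj(z) = (product of roots) = c/a = 1/(0.846) = 1.182033, so |z| = sqrt(1.182033) = 1.0872 for both roots.
Moduli of all roots: 1.0872, 1.0872.
All moduli strictly greater than 1? Yes.
Verdict: Invertible.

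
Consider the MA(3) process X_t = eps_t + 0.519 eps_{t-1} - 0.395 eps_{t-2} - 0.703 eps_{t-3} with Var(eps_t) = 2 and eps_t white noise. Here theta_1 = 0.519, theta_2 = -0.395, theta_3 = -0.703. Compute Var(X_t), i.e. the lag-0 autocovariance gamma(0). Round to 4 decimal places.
\gamma(0) = 3.8392

For an MA(q) process X_t = eps_t + sum_i theta_i eps_{t-i} with
Var(eps_t) = sigma^2, the variance is
  gamma(0) = sigma^2 * (1 + sum_i theta_i^2).
  sum_i theta_i^2 = (0.519)^2 + (-0.395)^2 + (-0.703)^2 = 0.269361 + 0.156025 + 0.494209 = 0.919595.
  gamma(0) = 2 * (1 + 0.919595) = 2 * 1.919595 = 3.83919, which rounds to 3.8392.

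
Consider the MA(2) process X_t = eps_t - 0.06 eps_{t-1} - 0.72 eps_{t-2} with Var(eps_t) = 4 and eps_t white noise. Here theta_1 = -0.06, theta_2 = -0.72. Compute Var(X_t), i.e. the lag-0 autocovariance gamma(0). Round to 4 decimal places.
\gamma(0) = 6.0880

For an MA(q) process X_t = eps_t + sum_i theta_i eps_{t-i} with
Var(eps_t) = sigma^2, the variance is
  gamma(0) = sigma^2 * (1 + sum_i theta_i^2).
  sum_i theta_i^2 = (-0.06)^2 + (-0.72)^2 = 0.0036 + 0.5184 = 0.522.
  gamma(0) = 4 * (1 + 0.522) = 4 * 1.522 = 6.088, which rounds to 6.0880.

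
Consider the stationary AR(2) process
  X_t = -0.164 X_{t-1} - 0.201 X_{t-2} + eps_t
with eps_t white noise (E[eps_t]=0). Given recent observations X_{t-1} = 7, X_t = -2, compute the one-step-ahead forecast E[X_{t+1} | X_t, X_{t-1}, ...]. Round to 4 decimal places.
E[X_{t+1} \mid \mathcal F_t] = -1.0790

For an AR(p) model X_t = c + sum_i phi_i X_{t-i} + eps_t, the
one-step-ahead conditional mean is
  E[X_{t+1} | X_t, ...] = c + sum_i phi_i X_{t+1-i}.
Substitute known values:
  E[X_{t+1} | ...] = (-0.164) * (-2) + (-0.201) * (7)
                   = -1.0790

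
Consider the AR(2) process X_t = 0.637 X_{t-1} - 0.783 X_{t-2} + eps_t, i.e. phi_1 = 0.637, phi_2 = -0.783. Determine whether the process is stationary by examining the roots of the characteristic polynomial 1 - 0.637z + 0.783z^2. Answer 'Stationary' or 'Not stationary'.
\text{Stationary}

The AR(p) characteristic polynomial is P(z) = 1 - 0.637z + 0.783z^2.
Stationarity requires all roots to lie outside the unit circle, i.e. |z| > 1 for every root.
Set 1 + (-0.637) z + (0.783) z^2 = 0, i.e. a z^2 + b z + c = 0 with a = 0.783, b = -0.637, c = 1.
Discriminant D = b^2 - 4ac = (-0.637)^2 - 4*(0.783)*1 = 0.405769 - (3.132) = -2.726231.
D < 0, so the roots are the complex-conjugate pair z = (-b +/- i sqrt(-D)) / (2a) = 0.4068 +/- 1.0544i.
For a conjugate pair |z|^2 = z * conj(z) = (product of roots) = c/a = 1/(0.783) = 1.277139, so |z| = sqrt(1.277139) = 1.1301 for both roots.
Moduli of all roots: 1.1301, 1.1301.
All moduli strictly greater than 1? Yes.
Verdict: Stationary.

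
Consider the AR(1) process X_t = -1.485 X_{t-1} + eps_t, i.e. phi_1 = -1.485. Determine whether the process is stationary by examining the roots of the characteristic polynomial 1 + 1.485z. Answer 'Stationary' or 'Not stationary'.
\text{Not stationary}

The AR(p) characteristic polynomial is P(z) = 1 + 1.485z.
Stationarity requires all roots to lie outside the unit circle, i.e. |z| > 1 for every root.
This is linear in z: 1 + (1.485) z = 0  =>  z = -1/(1.485) = -0.673401,  |z| = 0.673401.
Moduli of all roots: 0.6734.
All moduli strictly greater than 1? No.
Verdict: Not stationary.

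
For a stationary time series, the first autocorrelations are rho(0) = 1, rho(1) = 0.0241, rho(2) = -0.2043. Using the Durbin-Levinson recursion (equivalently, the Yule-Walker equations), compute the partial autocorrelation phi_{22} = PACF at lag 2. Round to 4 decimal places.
\phi_{22} = -0.2050

The PACF at lag k is phi_{kk}, the last component of the solution
to the Yule-Walker system G_k phi = r_k where
  (G_k)_{ij} = rho(|i - j|), (r_k)_i = rho(i), i,j = 1..k.
Equivalently, Durbin-Levinson gives phi_{kk} iteratively:
  phi_{11} = rho(1)
  phi_{kk} = [rho(k) - sum_{j=1..k-1} phi_{k-1,j} rho(k-j)]
            / [1 - sum_{j=1..k-1} phi_{k-1,j} rho(j)],
  phi_{k,j} = phi_{k-1,j} - phi_{kk} phi_{k-1,k-j},  j = 1..k-1.
Step k = 1:
  phi_11 = rho(1) = 0.0241.
Step k = 2:
  phi_22 = [rho(2) - phi_11 rho(1)] / [1 - phi_11 rho(1)] = [-0.2043 - (0.0241)(0.0241)] / [1 - (0.0241)(0.0241)]
         = -0.20488081 / 0.99941919 = -0.205.
Therefore phi_{22} = -0.2050.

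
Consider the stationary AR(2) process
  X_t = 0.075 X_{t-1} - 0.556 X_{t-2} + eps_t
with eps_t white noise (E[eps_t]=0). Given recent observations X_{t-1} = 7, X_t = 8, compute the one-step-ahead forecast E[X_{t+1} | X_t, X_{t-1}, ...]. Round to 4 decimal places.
E[X_{t+1} \mid \mathcal F_t] = -3.2920

For an AR(p) model X_t = c + sum_i phi_i X_{t-i} + eps_t, the
one-step-ahead conditional mean is
  E[X_{t+1} | X_t, ...] = c + sum_i phi_i X_{t+1-i}.
Substitute known values:
  E[X_{t+1} | ...] = (0.075) * (8) + (-0.556) * (7)
                   = -3.2920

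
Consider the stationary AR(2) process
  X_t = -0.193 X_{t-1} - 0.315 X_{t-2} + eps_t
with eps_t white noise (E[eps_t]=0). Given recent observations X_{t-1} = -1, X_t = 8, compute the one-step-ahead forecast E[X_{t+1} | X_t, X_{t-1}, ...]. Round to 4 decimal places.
E[X_{t+1} \mid \mathcal F_t] = -1.2290

For an AR(p) model X_t = c + sum_i phi_i X_{t-i} + eps_t, the
one-step-ahead conditional mean is
  E[X_{t+1} | X_t, ...] = c + sum_i phi_i X_{t+1-i}.
Substitute known values:
  E[X_{t+1} | ...] = (-0.193) * (8) + (-0.315) * (-1)
                   = -1.2290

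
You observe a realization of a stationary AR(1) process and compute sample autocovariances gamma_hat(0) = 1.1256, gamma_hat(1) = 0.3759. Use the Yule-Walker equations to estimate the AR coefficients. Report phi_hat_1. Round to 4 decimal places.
\hat\phi_{1} = 0.3340

The Yule-Walker equations for an AR(p) process read, in matrix form,
  Gamma_p phi = r_p,   with   (Gamma_p)_{ij} = gamma(|i - j|),
                       (r_p)_i = gamma(i),   i,j = 1..p.
Substitute the sample gammas (Toeplitz matrix and right-hand side of size 1):
  Gamma_p = [[1.1256]]
  r_p     = [0.3759]
With p = 1 this is the single equation gamma(0) phi_1 = gamma(1):
  phi_hat_1 = gamma(1) / gamma(0) = 0.3759 / 1.1256 = 0.3340.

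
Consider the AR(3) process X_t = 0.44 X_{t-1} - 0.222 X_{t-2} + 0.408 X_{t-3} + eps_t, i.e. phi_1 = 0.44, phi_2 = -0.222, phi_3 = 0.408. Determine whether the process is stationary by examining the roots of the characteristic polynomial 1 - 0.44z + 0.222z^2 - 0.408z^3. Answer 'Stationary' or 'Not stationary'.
\text{Stationary}

The AR(p) characteristic polynomial is P(z) = 1 - 0.44z + 0.222z^2 - 0.408z^3.
Stationarity requires all roots to lie outside the unit circle, i.e. |z| > 1 for every root.
Degree 3: look for a simple real root z0 first, then factor out (1 - z/z0) and solve the remaining quadratic.
Testing z0 = 1.25: P(1.25) = 1 + (-0.44)(1.25) + (0.222)(1.25)^2 + (-0.408)(1.25)^3
  = 1 + (-0.55) + (0.346875) + (-0.796875) = 0.  So z_0 = 1.25 is a root, |z_0| = 1.25.
Divide out the factor (1 - 0.8 z) = (1 - z/z0) (since 1/z0 = 0.8):
  P(z) = (1 - 0.8 z)(1 + (0.36) z + (0.51) z^2)
  [check: z-coef 0.36 - (0.8) = -0.44; z^2-coef 0.51 - (0.8)(0.36) = 0.222; z^3-coef -(0.8)(0.51) = -0.408.]
Remaining roots from the quadratic factor 1 + (0.36) z + (0.51) z^2:
  Set 1 + (0.36) z + (0.51) z^2 = 0, i.e. a z^2 + b z + c = 0 with a = 0.51, b = 0.36, c = 1.
  Discriminant D = b^2 - 4ac = (0.36)^2 - 4*(0.51)*1 = 0.1296 - (2.04) = -1.9104.
  D < 0, so the roots are the complex-conjugate pair z = (-b +/- i sqrt(-D)) / (2a) = -0.3529 +/- 1.3551i.
  For a conjugate pair |z|^2 = z * conj(z) = (product of roots) = c/a = 1/(0.51) = 1.960784, so |z| = sqrt(1.960784) = 1.4003 for both roots.
Moduli of all roots: 1.2500, 1.4003, 1.4003.
All moduli strictly greater than 1? Yes.
Verdict: Stationary.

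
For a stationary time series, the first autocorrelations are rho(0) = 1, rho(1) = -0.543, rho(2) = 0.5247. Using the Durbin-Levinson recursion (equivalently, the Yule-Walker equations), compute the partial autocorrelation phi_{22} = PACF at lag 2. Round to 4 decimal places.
\phi_{22} = 0.3260

The PACF at lag k is phi_{kk}, the last component of the solution
to the Yule-Walker system G_k phi = r_k where
  (G_k)_{ij} = rho(|i - j|), (r_k)_i = rho(i), i,j = 1..k.
Equivalently, Durbin-Levinson gives phi_{kk} iteratively:
  phi_{11} = rho(1)
  phi_{kk} = [rho(k) - sum_{j=1..k-1} phi_{k-1,j} rho(k-j)]
            / [1 - sum_{j=1..k-1} phi_{k-1,j} rho(j)],
  phi_{k,j} = phi_{k-1,j} - phi_{kk} phi_{k-1,k-j},  j = 1..k-1.
Step k = 1:
  phi_11 = rho(1) = -0.543.
Step k = 2:
  phi_22 = [rho(2) - phi_11 rho(1)] / [1 - phi_11 rho(1)] = [0.5247 - (-0.543)(-0.543)] / [1 - (-0.543)(-0.543)]
         = 0.229851 / 0.705151 = 0.326.
Therefore phi_{22} = 0.3260.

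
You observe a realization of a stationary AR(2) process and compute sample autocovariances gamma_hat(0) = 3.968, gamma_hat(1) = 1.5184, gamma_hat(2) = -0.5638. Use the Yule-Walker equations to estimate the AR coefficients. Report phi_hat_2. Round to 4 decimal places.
\hat\phi_{2} = -0.3380

The Yule-Walker equations for an AR(p) process read, in matrix form,
  Gamma_p phi = r_p,   with   (Gamma_p)_{ij} = gamma(|i - j|),
                       (r_p)_i = gamma(i),   i,j = 1..p.
Substitute the sample gammas (Toeplitz matrix and right-hand side of size 2):
  Gamma_p = [[3.968, 1.5184], [1.5184, 3.968]]
  r_p     = [1.5184, -0.5638]
Written out:
  3.968 phi_1 + 1.5184 phi_2 = 1.5184
  1.5184 phi_1 + 3.968 phi_2 = -0.5638
Solve by Cramer's rule:
  det = gamma(0)^2 - gamma(1)^2 = (3.968)^2 - (1.5184)^2 = 15.745024 - 2.30553856 = 13.43948544
  phi_hat_1 = [gamma(1) gamma(0) - gamma(1) gamma(2)] / det = [(1.5184)(3.968) - (1.5184)(-0.5638)] / 13.43948544 = 6.88108512 / 13.43948544 = 0.512
  phi_hat_2 = [gamma(0) gamma(2) - gamma(1)^2] / det = [(3.968)(-0.5638) - (1.5184)^2] / 13.43948544 = -4.54269696 / 13.43948544 = -0.338
So phi_hat = [0.5120, -0.3380].
Therefore phi_hat_2 = -0.3380.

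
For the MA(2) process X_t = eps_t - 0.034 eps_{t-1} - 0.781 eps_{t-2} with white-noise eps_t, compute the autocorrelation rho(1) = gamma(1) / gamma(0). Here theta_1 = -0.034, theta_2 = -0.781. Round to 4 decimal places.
\rho(1) = -0.0046

For an MA(q) process with theta_0 = 1, the autocovariance is
  gamma(k) = sigma^2 * sum_{i=0..q-k} theta_i * theta_{i+k},
and rho(k) = gamma(k) / gamma(0). Sigma^2 cancels.
  numerator   = (1)*(-0.034) + (-0.034)*(-0.781) = -0.007446.
  denominator = (1)^2 + (-0.034)^2 + (-0.781)^2 = 1.611117.
  rho(1) = -0.007446 / 1.611117 = -0.0046.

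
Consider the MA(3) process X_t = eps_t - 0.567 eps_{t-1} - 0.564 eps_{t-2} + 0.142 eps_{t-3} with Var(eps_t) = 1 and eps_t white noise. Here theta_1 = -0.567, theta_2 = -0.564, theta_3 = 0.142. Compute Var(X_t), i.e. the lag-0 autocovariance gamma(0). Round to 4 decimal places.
\gamma(0) = 1.6597

For an MA(q) process X_t = eps_t + sum_i theta_i eps_{t-i} with
Var(eps_t) = sigma^2, the variance is
  gamma(0) = sigma^2 * (1 + sum_i theta_i^2).
  sum_i theta_i^2 = (-0.567)^2 + (-0.564)^2 + (0.142)^2 = 0.321489 + 0.318096 + 0.020164 = 0.659749.
  gamma(0) = 1 * (1 + 0.659749) = 1 * 1.659749 = 1.659749, which rounds to 1.6597.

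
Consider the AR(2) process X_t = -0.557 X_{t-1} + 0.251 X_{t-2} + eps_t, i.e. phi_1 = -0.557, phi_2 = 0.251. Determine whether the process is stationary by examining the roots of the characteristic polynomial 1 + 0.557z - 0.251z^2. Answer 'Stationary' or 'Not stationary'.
\text{Stationary}

The AR(p) characteristic polynomial is P(z) = 1 + 0.557z - 0.251z^2.
Stationarity requires all roots to lie outside the unit circle, i.e. |z| > 1 for every root.
Set 1 + (0.557) z + (-0.251) z^2 = 0, i.e. a z^2 + b z + c = 0 with a = -0.251, b = 0.557, c = 1.
Discriminant D = b^2 - 4ac = (0.557)^2 - 4*(-0.251)*1 = 0.310249 - (-1.004) = 1.314249.
D >= 0, so the roots are real: z = (-b +/- sqrt(D)) / (2a) = (-0.557 +/- 1.146407) / (-0.502).
  z_1 = (-0.557 + 1.146407) / (-0.502) = -1.1741,   |z_1| = 1.1741.
  z_2 = (-0.557 - 1.146407) / (-0.502) = 3.3932,   |z_2| = 3.3932.
Moduli of all roots: 1.1741, 3.3932.
All moduli strictly greater than 1? Yes.
Verdict: Stationary.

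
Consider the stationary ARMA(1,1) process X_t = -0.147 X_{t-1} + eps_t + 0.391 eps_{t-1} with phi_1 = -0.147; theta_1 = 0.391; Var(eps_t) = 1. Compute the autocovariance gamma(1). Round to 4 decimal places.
\gamma(1) = 0.2351

Multiply the model equation by X_{t-k} and take expectations. With theta_0 = psi_0 = 1 and psi_j the MA(infinity) weights, this gives
  gamma(k) - sum_i phi_i gamma(k-i) = c_k,
  c_k = sigma^2 * sum_{j=k..q} theta_j psi_{j-k}   (c_k = 0 for k > q),
using gamma(-m) = gamma(m).
psi-weights needed (psi_j = theta_j + sum_i phi_i psi_{j-i}):
  psi_1 = theta_1 + phi_1 = 0.391 + (-0.147) = 0.244
Right-hand sides:
  c_0 = sigma^2 (1 + theta_1 psi_1) = 1 * (1 + (0.391)(0.244)) = 1 * 1.095404 = 1.095404
  c_1 = sigma^2 theta_1 = 1 * (0.391) = 0.391
  c_2 = 0
Equations for k = 0 and k = 1 (AR order 1):
  gamma(0) = phi_1 gamma(1) + c_0
  gamma(1) = phi_1 gamma(0) + c_1
Substituting the second into the first: gamma(0) (1 - phi_1^2) = c_0 + phi_1 c_1, so
  gamma(0) = (c_0 + phi_1 c_1) / (1 - phi_1^2) = (1.095404 + (-0.147)(0.391)) / (1 - (-0.147)^2) = 1.037927 / 0.978391 = 1.060851.
  gamma(1) = phi_1 gamma(0) + c_1 = (-0.147)(1.060851) + (0.391) = 0.235055.
Therefore gamma(1) = 0.2351 (to 4 decimal places).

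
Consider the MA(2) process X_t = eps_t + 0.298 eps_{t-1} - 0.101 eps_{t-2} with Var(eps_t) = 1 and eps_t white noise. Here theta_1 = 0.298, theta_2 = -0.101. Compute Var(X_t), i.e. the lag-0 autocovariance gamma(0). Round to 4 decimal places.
\gamma(0) = 1.0990

For an MA(q) process X_t = eps_t + sum_i theta_i eps_{t-i} with
Var(eps_t) = sigma^2, the variance is
  gamma(0) = sigma^2 * (1 + sum_i theta_i^2).
  sum_i theta_i^2 = (0.298)^2 + (-0.101)^2 = 0.088804 + 0.010201 = 0.099005.
  gamma(0) = 1 * (1 + 0.099005) = 1 * 1.099005 = 1.099005, which rounds to 1.0990.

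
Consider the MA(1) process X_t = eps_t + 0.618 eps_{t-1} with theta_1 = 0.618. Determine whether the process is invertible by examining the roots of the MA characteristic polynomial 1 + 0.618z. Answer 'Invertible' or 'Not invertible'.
\text{Invertible}

The MA(q) characteristic polynomial is P(z) = 1 + 0.618z.
Invertibility requires all roots to lie outside the unit circle, i.e. |z| > 1 for every root.
This is linear in z: 1 + (0.618) z = 0  =>  z = -1/(0.618) = -1.618123,  |z| = 1.618123.
Moduli of all roots: 1.6181.
All moduli strictly greater than 1? Yes.
Verdict: Invertible.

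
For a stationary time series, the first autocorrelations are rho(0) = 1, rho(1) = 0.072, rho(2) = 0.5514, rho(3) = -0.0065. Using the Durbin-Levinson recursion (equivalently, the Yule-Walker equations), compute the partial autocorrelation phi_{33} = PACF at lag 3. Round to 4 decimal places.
\phi_{33} = -0.0920

The PACF at lag k is phi_{kk}, the last component of the solution
to the Yule-Walker system G_k phi = r_k where
  (G_k)_{ij} = rho(|i - j|), (r_k)_i = rho(i), i,j = 1..k.
Equivalently, Durbin-Levinson gives phi_{kk} iteratively:
  phi_{11} = rho(1)
  phi_{kk} = [rho(k) - sum_{j=1..k-1} phi_{k-1,j} rho(k-j)]
            / [1 - sum_{j=1..k-1} phi_{k-1,j} rho(j)],
  phi_{k,j} = phi_{k-1,j} - phi_{kk} phi_{k-1,k-j},  j = 1..k-1.
Step k = 1:
  phi_11 = rho(1) = 0.072.
Step k = 2:
  phi_22 = [rho(2) - phi_11 rho(1)] / [1 - phi_11 rho(1)] = [0.5514 - (0.072)(0.072)] / [1 - (0.072)(0.072)]
         = 0.546216 / 0.994816 = 0.549062.
  Update: phi_21 = phi_11 - phi_22 phi_11 = 0.072 - (0.549062)(0.072) = 0.032468.
Step k = 3:
  phi_33 = [rho(3) - phi_21 rho(2) - phi_22 rho(1)] / [1 - phi_21 rho(1) - phi_22 rho(2)]
    numerator   = -0.0065 - (0.032468)(0.5514) - (0.549062)(0.072) = -0.06393507
    denominator = 1 - (0.032468)(0.072) - (0.549062)(0.5514) = 0.69490937
  phi_33 = -0.06393507 / 0.69490937 = -0.092.
Therefore phi_{33} = -0.0920.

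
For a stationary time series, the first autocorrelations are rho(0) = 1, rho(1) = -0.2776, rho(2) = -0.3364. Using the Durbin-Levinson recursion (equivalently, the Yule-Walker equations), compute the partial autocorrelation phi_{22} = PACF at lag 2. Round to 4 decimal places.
\phi_{22} = -0.4480

The PACF at lag k is phi_{kk}, the last component of the solution
to the Yule-Walker system G_k phi = r_k where
  (G_k)_{ij} = rho(|i - j|), (r_k)_i = rho(i), i,j = 1..k.
Equivalently, Durbin-Levinson gives phi_{kk} iteratively:
  phi_{11} = rho(1)
  phi_{kk} = [rho(k) - sum_{j=1..k-1} phi_{k-1,j} rho(k-j)]
            / [1 - sum_{j=1..k-1} phi_{k-1,j} rho(j)],
  phi_{k,j} = phi_{k-1,j} - phi_{kk} phi_{k-1,k-j},  j = 1..k-1.
Step k = 1:
  phi_11 = rho(1) = -0.2776.
Step k = 2:
  phi_22 = [rho(2) - phi_11 rho(1)] / [1 - phi_11 rho(1)] = [-0.3364 - (-0.2776)(-0.2776)] / [1 - (-0.2776)(-0.2776)]
         = -0.41346176 / 0.92293824 = -0.448.
Therefore phi_{22} = -0.4480.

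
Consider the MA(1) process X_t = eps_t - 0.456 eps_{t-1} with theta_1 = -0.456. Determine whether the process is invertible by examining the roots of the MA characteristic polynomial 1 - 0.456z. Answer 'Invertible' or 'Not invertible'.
\text{Invertible}

The MA(q) characteristic polynomial is P(z) = 1 - 0.456z.
Invertibility requires all roots to lie outside the unit circle, i.e. |z| > 1 for every root.
This is linear in z: 1 + (-0.456) z = 0  =>  z = -1/(-0.456) = 2.192982,  |z| = 2.192982.
Moduli of all roots: 2.1930.
All moduli strictly greater than 1? Yes.
Verdict: Invertible.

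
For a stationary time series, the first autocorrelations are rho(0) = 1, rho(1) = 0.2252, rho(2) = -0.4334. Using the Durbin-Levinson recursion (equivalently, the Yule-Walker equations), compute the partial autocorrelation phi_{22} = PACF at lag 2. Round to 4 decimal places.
\phi_{22} = -0.5100

The PACF at lag k is phi_{kk}, the last component of the solution
to the Yule-Walker system G_k phi = r_k where
  (G_k)_{ij} = rho(|i - j|), (r_k)_i = rho(i), i,j = 1..k.
Equivalently, Durbin-Levinson gives phi_{kk} iteratively:
  phi_{11} = rho(1)
  phi_{kk} = [rho(k) - sum_{j=1..k-1} phi_{k-1,j} rho(k-j)]
            / [1 - sum_{j=1..k-1} phi_{k-1,j} rho(j)],
  phi_{k,j} = phi_{k-1,j} - phi_{kk} phi_{k-1,k-j},  j = 1..k-1.
Step k = 1:
  phi_11 = rho(1) = 0.2252.
Step k = 2:
  phi_22 = [rho(2) - phi_11 rho(1)] / [1 - phi_11 rho(1)] = [-0.4334 - (0.2252)(0.2252)] / [1 - (0.2252)(0.2252)]
         = -0.48411504 / 0.94928496 = -0.51.
Therefore phi_{22} = -0.5100.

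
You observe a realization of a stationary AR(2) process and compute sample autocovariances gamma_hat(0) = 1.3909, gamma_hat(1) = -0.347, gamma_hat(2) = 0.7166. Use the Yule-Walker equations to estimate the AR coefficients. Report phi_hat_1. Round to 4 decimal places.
\hat\phi_{1} = -0.1290

The Yule-Walker equations for an AR(p) process read, in matrix form,
  Gamma_p phi = r_p,   with   (Gamma_p)_{ij} = gamma(|i - j|),
                       (r_p)_i = gamma(i),   i,j = 1..p.
Substitute the sample gammas (Toeplitz matrix and right-hand side of size 2):
  Gamma_p = [[1.3909, -0.347], [-0.347, 1.3909]]
  r_p     = [-0.347, 0.7166]
Written out:
  1.3909 phi_1 - 0.347 phi_2 = -0.347
  -0.347 phi_1 + 1.3909 phi_2 = 0.7166
Solve by Cramer's rule:
  det = gamma(0)^2 - gamma(1)^2 = (1.3909)^2 - (-0.347)^2 = 1.93460281 - 0.120409 = 1.81419381
  phi_hat_1 = [gamma(1) gamma(0) - gamma(1) gamma(2)] / det = [(-0.347)(1.3909) - (-0.347)(0.7166)] / 1.81419381 = -0.2339821 / 1.81419381 = -0.129
  phi_hat_2 = [gamma(0) gamma(2) - gamma(1)^2] / det = [(1.3909)(0.7166) - (-0.347)^2] / 1.81419381 = 0.87630994 / 1.81419381 = 0.483
So phi_hat = [-0.1290, 0.4830].
Therefore phi_hat_1 = -0.1290.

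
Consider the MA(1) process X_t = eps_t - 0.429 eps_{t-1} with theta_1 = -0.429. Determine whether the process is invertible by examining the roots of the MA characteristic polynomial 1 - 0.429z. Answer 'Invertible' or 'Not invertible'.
\text{Invertible}

The MA(q) characteristic polynomial is P(z) = 1 - 0.429z.
Invertibility requires all roots to lie outside the unit circle, i.e. |z| > 1 for every root.
This is linear in z: 1 + (-0.429) z = 0  =>  z = -1/(-0.429) = 2.331002,  |z| = 2.331002.
Moduli of all roots: 2.3310.
All moduli strictly greater than 1? Yes.
Verdict: Invertible.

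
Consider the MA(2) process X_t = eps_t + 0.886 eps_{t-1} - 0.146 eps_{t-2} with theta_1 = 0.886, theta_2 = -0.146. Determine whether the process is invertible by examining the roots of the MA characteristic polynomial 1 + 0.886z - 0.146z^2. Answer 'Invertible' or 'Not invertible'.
\text{Not invertible}

The MA(q) characteristic polynomial is P(z) = 1 + 0.886z - 0.146z^2.
Invertibility requires all roots to lie outside the unit circle, i.e. |z| > 1 for every root.
Set 1 + (0.886) z + (-0.146) z^2 = 0, i.e. a z^2 + b z + c = 0 with a = -0.146, b = 0.886, c = 1.
Discriminant D = b^2 - 4ac = (0.886)^2 - 4*(-0.146)*1 = 0.784996 - (-0.584) = 1.368996.
D >= 0, so the roots are real: z = (-b +/- sqrt(D)) / (2a) = (-0.886 +/- 1.170041) / (-0.292).
  z_1 = (-0.886 + 1.170041) / (-0.292) = -0.9727,   |z_1| = 0.9727.
  z_2 = (-0.886 - 1.170041) / (-0.292) = 7.0412,   |z_2| = 7.0412.
Moduli of all roots: 0.9727, 7.0412.
All moduli strictly greater than 1? No.
Verdict: Not invertible.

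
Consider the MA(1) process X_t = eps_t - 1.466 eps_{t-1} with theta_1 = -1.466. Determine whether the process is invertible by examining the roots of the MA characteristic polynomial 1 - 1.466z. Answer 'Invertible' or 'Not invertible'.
\text{Not invertible}

The MA(q) characteristic polynomial is P(z) = 1 - 1.466z.
Invertibility requires all roots to lie outside the unit circle, i.e. |z| > 1 for every root.
This is linear in z: 1 + (-1.466) z = 0  =>  z = -1/(-1.466) = 0.682128,  |z| = 0.682128.
Moduli of all roots: 0.6821.
All moduli strictly greater than 1? No.
Verdict: Not invertible.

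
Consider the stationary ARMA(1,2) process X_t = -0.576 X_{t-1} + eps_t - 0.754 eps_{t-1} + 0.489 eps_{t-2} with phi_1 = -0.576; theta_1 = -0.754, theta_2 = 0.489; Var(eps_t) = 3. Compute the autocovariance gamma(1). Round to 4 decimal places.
\gamma(1) = -13.0712

Multiply the model equation by X_{t-k} and take expectations. With theta_0 = psi_0 = 1 and psi_j the MA(infinity) weights, this gives
  gamma(k) - sum_i phi_i gamma(k-i) = c_k,
  c_k = sigma^2 * sum_{j=k..q} theta_j psi_{j-k}   (c_k = 0 for k > q),
using gamma(-m) = gamma(m).
psi-weights needed (psi_j = theta_j + sum_i phi_i psi_{j-i}):
  psi_1 = theta_1 + phi_1 = -0.754 + (-0.576) = -1.33
  psi_2 = theta_2 + phi_1 psi_1 = 0.489 + (-0.576)(-1.33) = 1.25508
Right-hand sides:
  c_0 = sigma^2 (1 + theta_1 psi_1 + theta_2 psi_2) = 3 * (1 + (-0.754)(-1.33) + (0.489)(1.25508)) = 3 * 2.616554 = 7.849662
  c_1 = sigma^2 (theta_1 + theta_2 psi_1) = 3 * (-0.754 + (0.489)(-1.33)) = -4.21311
  c_2 = sigma^2 theta_2 = 3 * (0.489) = 1.467
Equations for k = 0 and k = 1 (AR order 1):
  gamma(0) = phi_1 gamma(1) + c_0
  gamma(1) = phi_1 gamma(0) + c_1
Substituting the second into the first: gamma(0) (1 - phi_1^2) = c_0 + phi_1 c_1, so
  gamma(0) = (c_0 + phi_1 c_1) / (1 - phi_1^2) = (7.849662 + (-0.576)(-4.21311)) / (1 - (-0.576)^2) = 10.276414 / 0.668224 = 15.378696.
  gamma(1) = phi_1 gamma(0) + c_1 = (-0.576)(15.378696) + (-4.21311) = -13.071239.
Therefore gamma(1) = -13.0712 (to 4 decimal places).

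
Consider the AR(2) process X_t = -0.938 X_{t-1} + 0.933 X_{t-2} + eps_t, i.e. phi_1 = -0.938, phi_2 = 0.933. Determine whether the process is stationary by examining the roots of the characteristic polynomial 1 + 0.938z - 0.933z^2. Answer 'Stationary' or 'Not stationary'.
\text{Not stationary}

The AR(p) characteristic polynomial is P(z) = 1 + 0.938z - 0.933z^2.
Stationarity requires all roots to lie outside the unit circle, i.e. |z| > 1 for every root.
Set 1 + (0.938) z + (-0.933) z^2 = 0, i.e. a z^2 + b z + c = 0 with a = -0.933, b = 0.938, c = 1.
Discriminant D = b^2 - 4ac = (0.938)^2 - 4*(-0.933)*1 = 0.879844 - (-3.732) = 4.611844.
D >= 0, so the roots are real: z = (-b +/- sqrt(D)) / (2a) = (-0.938 +/- 2.14752) / (-1.866).
  z_1 = (-0.938 + 2.14752) / (-1.866) = -0.6482,   |z_1| = 0.6482.
  z_2 = (-0.938 - 2.14752) / (-1.866) = 1.6535,   |z_2| = 1.6535.
Moduli of all roots: 0.6482, 1.6535.
All moduli strictly greater than 1? No.
Verdict: Not stationary.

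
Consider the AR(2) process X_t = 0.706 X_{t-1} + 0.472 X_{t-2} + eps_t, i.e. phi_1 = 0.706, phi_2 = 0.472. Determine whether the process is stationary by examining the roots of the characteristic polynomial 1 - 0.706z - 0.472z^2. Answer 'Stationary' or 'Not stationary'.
\text{Not stationary}

The AR(p) characteristic polynomial is P(z) = 1 - 0.706z - 0.472z^2.
Stationarity requires all roots to lie outside the unit circle, i.e. |z| > 1 for every root.
Set 1 + (-0.706) z + (-0.472) z^2 = 0, i.e. a z^2 + b z + c = 0 with a = -0.472, b = -0.706, c = 1.
Discriminant D = b^2 - 4ac = (-0.706)^2 - 4*(-0.472)*1 = 0.498436 - (-1.888) = 2.386436.
D >= 0, so the roots are real: z = (-b +/- sqrt(D)) / (2a) = (0.706 +/- 1.544809) / (-0.944).
  z_1 = (0.706 + 1.544809) / (-0.944) = -2.3843,   |z_1| = 2.3843.
  z_2 = (0.706 - 1.544809) / (-0.944) = 0.8886,   |z_2| = 0.8886.
Moduli of all roots: 2.3843, 0.8886.
All moduli strictly greater than 1? No.
Verdict: Not stationary.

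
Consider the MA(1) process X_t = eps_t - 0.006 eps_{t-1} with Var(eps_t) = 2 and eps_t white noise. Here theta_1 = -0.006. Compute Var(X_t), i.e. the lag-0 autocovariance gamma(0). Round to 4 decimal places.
\gamma(0) = 2.0001

For an MA(q) process X_t = eps_t + sum_i theta_i eps_{t-i} with
Var(eps_t) = sigma^2, the variance is
  gamma(0) = sigma^2 * (1 + sum_i theta_i^2).
  sum_i theta_i^2 = (-0.006)^2 = 0.000036.
  gamma(0) = 2 * (1 + 0.000036) = 2 * 1.000036 = 2.000072, which rounds to 2.0001.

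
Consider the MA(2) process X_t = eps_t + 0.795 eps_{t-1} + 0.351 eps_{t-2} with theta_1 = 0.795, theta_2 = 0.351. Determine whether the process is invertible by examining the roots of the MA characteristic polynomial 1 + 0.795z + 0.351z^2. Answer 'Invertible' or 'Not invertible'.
\text{Invertible}

The MA(q) characteristic polynomial is P(z) = 1 + 0.795z + 0.351z^2.
Invertibility requires all roots to lie outside the unit circle, i.e. |z| > 1 for every root.
Set 1 + (0.795) z + (0.351) z^2 = 0, i.e. a z^2 + b z + c = 0 with a = 0.351, b = 0.795, c = 1.
Discriminant D = b^2 - 4ac = (0.795)^2 - 4*(0.351)*1 = 0.632025 - (1.404) = -0.771975.
D < 0, so the roots are the complex-conjugate pair z = (-b +/- i sqrt(-D)) / (2a) = -1.1325 +/- 1.2516i.
For a conjugate pair |z|^2 = z * conj(z) = (product of roots) = c/a = 1/(0.351) = 2.849003, so |z| = sqrt(2.849003) = 1.6879 for both roots.
Moduli of all roots: 1.6879, 1.6879.
All moduli strictly greater than 1? Yes.
Verdict: Invertible.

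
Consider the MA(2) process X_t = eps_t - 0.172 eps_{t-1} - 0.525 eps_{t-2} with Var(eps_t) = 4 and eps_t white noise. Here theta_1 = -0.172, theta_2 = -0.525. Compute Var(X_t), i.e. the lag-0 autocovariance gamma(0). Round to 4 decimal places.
\gamma(0) = 5.2208

For an MA(q) process X_t = eps_t + sum_i theta_i eps_{t-i} with
Var(eps_t) = sigma^2, the variance is
  gamma(0) = sigma^2 * (1 + sum_i theta_i^2).
  sum_i theta_i^2 = (-0.172)^2 + (-0.525)^2 = 0.029584 + 0.275625 = 0.305209.
  gamma(0) = 4 * (1 + 0.305209) = 4 * 1.305209 = 5.220836, which rounds to 5.2208.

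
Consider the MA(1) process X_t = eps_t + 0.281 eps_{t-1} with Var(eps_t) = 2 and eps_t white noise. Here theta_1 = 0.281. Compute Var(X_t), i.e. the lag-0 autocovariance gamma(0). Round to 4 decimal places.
\gamma(0) = 2.1579

For an MA(q) process X_t = eps_t + sum_i theta_i eps_{t-i} with
Var(eps_t) = sigma^2, the variance is
  gamma(0) = sigma^2 * (1 + sum_i theta_i^2).
  sum_i theta_i^2 = (0.281)^2 = 0.078961.
  gamma(0) = 2 * (1 + 0.078961) = 2 * 1.078961 = 2.157922, which rounds to 2.1579.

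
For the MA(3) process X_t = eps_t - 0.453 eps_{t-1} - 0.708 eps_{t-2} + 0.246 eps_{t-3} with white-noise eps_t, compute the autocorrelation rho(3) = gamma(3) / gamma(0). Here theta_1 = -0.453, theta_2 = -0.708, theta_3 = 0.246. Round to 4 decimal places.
\rho(3) = 0.1392

For an MA(q) process with theta_0 = 1, the autocovariance is
  gamma(k) = sigma^2 * sum_{i=0..q-k} theta_i * theta_{i+k},
and rho(k) = gamma(k) / gamma(0). Sigma^2 cancels.
  numerator   = (1)*(0.246) = 0.246.
  denominator = (1)^2 + (-0.453)^2 + (-0.708)^2 + (0.246)^2 = 1.766989.
  rho(3) = 0.246 / 1.766989 = 0.1392.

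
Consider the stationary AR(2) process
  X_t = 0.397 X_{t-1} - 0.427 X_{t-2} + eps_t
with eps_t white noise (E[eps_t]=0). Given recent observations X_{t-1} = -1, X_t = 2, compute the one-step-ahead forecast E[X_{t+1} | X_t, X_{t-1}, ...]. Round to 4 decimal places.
E[X_{t+1} \mid \mathcal F_t] = 1.2210

For an AR(p) model X_t = c + sum_i phi_i X_{t-i} + eps_t, the
one-step-ahead conditional mean is
  E[X_{t+1} | X_t, ...] = c + sum_i phi_i X_{t+1-i}.
Substitute known values:
  E[X_{t+1} | ...] = (0.397) * (2) + (-0.427) * (-1)
                   = 1.2210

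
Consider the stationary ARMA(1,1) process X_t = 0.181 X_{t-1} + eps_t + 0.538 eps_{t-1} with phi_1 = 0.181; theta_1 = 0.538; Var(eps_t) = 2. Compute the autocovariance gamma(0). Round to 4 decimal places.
\gamma(0) = 3.0689

Multiply the model equation by X_{t-k} and take expectations. With theta_0 = psi_0 = 1 and psi_j the MA(infinity) weights, this gives
  gamma(k) - sum_i phi_i gamma(k-i) = c_k,
  c_k = sigma^2 * sum_{j=k..q} theta_j psi_{j-k}   (c_k = 0 for k > q),
using gamma(-m) = gamma(m).
psi-weights needed (psi_j = theta_j + sum_i phi_i psi_{j-i}):
  psi_1 = theta_1 + phi_1 = 0.538 + (0.181) = 0.719
Right-hand sides:
  c_0 = sigma^2 (1 + theta_1 psi_1) = 2 * (1 + (0.538)(0.719)) = 2 * 1.386822 = 2.773644
  c_1 = sigma^2 theta_1 = 2 * (0.538) = 1.076
  c_2 = 0
Equations for k = 0 and k = 1 (AR order 1):
  gamma(0) = phi_1 gamma(1) + c_0
  gamma(1) = phi_1 gamma(0) + c_1
Substituting the second into the first: gamma(0) (1 - phi_1^2) = c_0 + phi_1 c_1, so
  gamma(0) = (c_0 + phi_1 c_1) / (1 - phi_1^2) = (2.773644 + (0.181)(1.076)) / (1 - (0.181)^2) = 2.9684 / 0.967239 = 3.068942.
Therefore gamma(0) = 3.0689 (to 4 decimal places).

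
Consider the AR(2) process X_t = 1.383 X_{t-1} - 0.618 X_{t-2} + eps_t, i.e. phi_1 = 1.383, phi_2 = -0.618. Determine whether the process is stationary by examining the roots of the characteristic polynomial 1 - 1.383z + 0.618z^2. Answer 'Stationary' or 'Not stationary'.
\text{Stationary}

The AR(p) characteristic polynomial is P(z) = 1 - 1.383z + 0.618z^2.
Stationarity requires all roots to lie outside the unit circle, i.e. |z| > 1 for every root.
Set 1 + (-1.383) z + (0.618) z^2 = 0, i.e. a z^2 + b z + c = 0 with a = 0.618, b = -1.383, c = 1.
Discriminant D = b^2 - 4ac = (-1.383)^2 - 4*(0.618)*1 = 1.912689 - (2.472) = -0.559311.
D < 0, so the roots are the complex-conjugate pair z = (-b +/- i sqrt(-D)) / (2a) = 1.1189 +/- 0.6051i.
For a conjugate pair |z|^2 = z * conj(z) = (product of roots) = c/a = 1/(0.618) = 1.618123, so |z| = sqrt(1.618123) = 1.2721 for both roots.
Moduli of all roots: 1.2721, 1.2721.
All moduli strictly greater than 1? Yes.
Verdict: Stationary.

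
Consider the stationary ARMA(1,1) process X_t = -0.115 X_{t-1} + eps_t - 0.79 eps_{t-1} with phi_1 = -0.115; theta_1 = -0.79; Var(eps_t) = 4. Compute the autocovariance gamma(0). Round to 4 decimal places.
\gamma(0) = 7.3200

Multiply the model equation by X_{t-k} and take expectations. With theta_0 = psi_0 = 1 and psi_j the MA(infinity) weights, this gives
  gamma(k) - sum_i phi_i gamma(k-i) = c_k,
  c_k = sigma^2 * sum_{j=k..q} theta_j psi_{j-k}   (c_k = 0 for k > q),
using gamma(-m) = gamma(m).
psi-weights needed (psi_j = theta_j + sum_i phi_i psi_{j-i}):
  psi_1 = theta_1 + phi_1 = -0.79 + (-0.115) = -0.905
Right-hand sides:
  c_0 = sigma^2 (1 + theta_1 psi_1) = 4 * (1 + (-0.79)(-0.905)) = 4 * 1.71495 = 6.8598
  c_1 = sigma^2 theta_1 = 4 * (-0.79) = -3.16
  c_2 = 0
Equations for k = 0 and k = 1 (AR order 1):
  gamma(0) = phi_1 gamma(1) + c_0
  gamma(1) = phi_1 gamma(0) + c_1
Substituting the second into the first: gamma(0) (1 - phi_1^2) = c_0 + phi_1 c_1, so
  gamma(0) = (c_0 + phi_1 c_1) / (1 - phi_1^2) = (6.8598 + (-0.115)(-3.16)) / (1 - (-0.115)^2) = 7.2232 / 0.986775 = 7.320007.
Therefore gamma(0) = 7.3200 (to 4 decimal places).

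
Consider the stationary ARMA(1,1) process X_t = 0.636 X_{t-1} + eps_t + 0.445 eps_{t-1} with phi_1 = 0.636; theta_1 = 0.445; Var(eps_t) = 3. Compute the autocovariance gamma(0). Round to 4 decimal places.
\gamma(0) = 8.8869

Multiply the model equation by X_{t-k} and take expectations. With theta_0 = psi_0 = 1 and psi_j the MA(infinity) weights, this gives
  gamma(k) - sum_i phi_i gamma(k-i) = c_k,
  c_k = sigma^2 * sum_{j=k..q} theta_j psi_{j-k}   (c_k = 0 for k > q),
using gamma(-m) = gamma(m).
psi-weights needed (psi_j = theta_j + sum_i phi_i psi_{j-i}):
  psi_1 = theta_1 + phi_1 = 0.445 + (0.636) = 1.081
Right-hand sides:
  c_0 = sigma^2 (1 + theta_1 psi_1) = 3 * (1 + (0.445)(1.081)) = 3 * 1.481045 = 4.443135
  c_1 = sigma^2 theta_1 = 3 * (0.445) = 1.335
  c_2 = 0
Equations for k = 0 and k = 1 (AR order 1):
  gamma(0) = phi_1 gamma(1) + c_0
  gamma(1) = phi_1 gamma(0) + c_1
Substituting the second into the first: gamma(0) (1 - phi_1^2) = c_0 + phi_1 c_1, so
  gamma(0) = (c_0 + phi_1 c_1) / (1 - phi_1^2) = (4.443135 + (0.636)(1.335)) / (1 - (0.636)^2) = 5.292195 / 0.595504 = 8.886918.
Therefore gamma(0) = 8.8869 (to 4 decimal places).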